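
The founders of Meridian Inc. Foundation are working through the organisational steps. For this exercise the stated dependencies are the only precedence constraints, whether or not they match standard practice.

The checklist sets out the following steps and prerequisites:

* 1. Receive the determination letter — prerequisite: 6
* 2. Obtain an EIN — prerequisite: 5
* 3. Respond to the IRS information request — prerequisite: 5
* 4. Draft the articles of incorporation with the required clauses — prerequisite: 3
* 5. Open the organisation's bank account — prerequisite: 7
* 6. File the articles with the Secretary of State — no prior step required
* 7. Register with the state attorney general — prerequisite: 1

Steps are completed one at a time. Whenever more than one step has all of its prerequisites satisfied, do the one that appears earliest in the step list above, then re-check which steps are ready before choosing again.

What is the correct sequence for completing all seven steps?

6 is the only step with nothing outstanding, so it goes first.
That leaves 1 as the only ready step → 1.
7 needed 1, now all done → 7.
That leaves 5 as the only ready step → 5.
2 and 3 are both available; 2 is listed earlier → 2.
That leaves 3 as the only ready step → 3.
Next only 4 has its prerequisites met → 4.

6, 1, 7, 5, 2, 3, 4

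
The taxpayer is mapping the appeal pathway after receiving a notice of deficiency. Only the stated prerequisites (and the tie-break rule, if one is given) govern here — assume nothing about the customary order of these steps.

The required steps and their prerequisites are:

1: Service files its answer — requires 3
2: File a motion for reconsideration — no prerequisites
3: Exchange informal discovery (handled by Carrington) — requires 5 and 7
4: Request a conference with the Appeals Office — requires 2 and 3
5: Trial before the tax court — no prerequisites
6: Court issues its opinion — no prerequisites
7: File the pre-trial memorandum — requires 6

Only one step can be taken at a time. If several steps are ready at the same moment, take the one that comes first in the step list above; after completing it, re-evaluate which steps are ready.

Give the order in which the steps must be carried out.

2 → 5 → 6 → 7 → 3 → 1 → 4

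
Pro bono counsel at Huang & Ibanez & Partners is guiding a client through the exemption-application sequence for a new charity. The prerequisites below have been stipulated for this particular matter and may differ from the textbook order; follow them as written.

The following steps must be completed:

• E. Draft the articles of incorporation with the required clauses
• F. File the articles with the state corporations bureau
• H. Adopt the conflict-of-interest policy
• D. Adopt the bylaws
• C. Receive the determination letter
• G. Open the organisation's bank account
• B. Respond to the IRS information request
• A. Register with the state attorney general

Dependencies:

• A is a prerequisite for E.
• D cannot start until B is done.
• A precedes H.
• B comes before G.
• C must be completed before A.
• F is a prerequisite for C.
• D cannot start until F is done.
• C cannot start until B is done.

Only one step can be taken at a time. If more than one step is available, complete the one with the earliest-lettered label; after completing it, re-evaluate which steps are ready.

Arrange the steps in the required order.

Nothing is required for B and F. B has the earlier label → B first.
Ready: F and G. F has the earlier label → F.
C and D now also ready, so the ready set is {C, D, G}; C has the earlier label → C.
A now also ready, so the ready set is {A, D, G}; A has the earlier label → A.
E and H now also ready, so the ready set is {D, E, G, H}; D has the earlier label → D.
Now E, G and H have their prerequisites met. E has the earlier label, so E next.
Now G and H have their prerequisites met. G has the earlier label, so G next.
H is the only step now ready → H.

B → F → C → A → D → E → G → H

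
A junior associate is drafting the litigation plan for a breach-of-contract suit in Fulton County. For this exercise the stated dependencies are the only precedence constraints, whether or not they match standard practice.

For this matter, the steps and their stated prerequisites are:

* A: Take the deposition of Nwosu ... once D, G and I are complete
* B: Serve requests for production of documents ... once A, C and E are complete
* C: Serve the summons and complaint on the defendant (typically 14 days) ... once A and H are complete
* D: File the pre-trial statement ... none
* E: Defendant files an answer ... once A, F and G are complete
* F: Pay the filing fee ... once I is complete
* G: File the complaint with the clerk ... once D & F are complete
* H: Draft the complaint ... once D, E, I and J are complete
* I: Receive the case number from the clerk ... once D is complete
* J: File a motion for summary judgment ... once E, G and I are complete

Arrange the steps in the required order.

D has no prerequisites → D first.
I is the only step now ready → I.
F needed I, now all done → F.
G needed D and F, now all done → G.
A needed D, G and I, now all done → A.
E needed A, F and G, now all done → E.
Next only J has its prerequisites met → J.
H is the only step now ready → H.
C is the only step now ready → C.
Next only B has its prerequisites met → B.

D → I → F → G → A → E → J → H → C → B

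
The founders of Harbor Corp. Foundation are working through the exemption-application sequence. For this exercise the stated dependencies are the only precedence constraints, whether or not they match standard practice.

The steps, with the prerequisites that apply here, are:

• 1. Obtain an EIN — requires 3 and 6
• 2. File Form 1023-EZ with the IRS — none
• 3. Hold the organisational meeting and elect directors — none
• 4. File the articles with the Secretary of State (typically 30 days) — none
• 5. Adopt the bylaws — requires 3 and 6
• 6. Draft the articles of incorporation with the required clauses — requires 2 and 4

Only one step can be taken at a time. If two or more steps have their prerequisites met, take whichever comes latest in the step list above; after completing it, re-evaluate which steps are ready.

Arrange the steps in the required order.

Nothing is required for 4, 3 and 2. 4 is listed later → 4 first.
3 and 2 are both available; 3 is listed later → 3.
2 is the only step now ready → 2.
6 is the only step now ready → 6.
Now 5 and 1 have their prerequisites met. 5 is listed later, so 5 next.
1 is the only step now ready → 1.

4, 3, 2, 6, 5, 1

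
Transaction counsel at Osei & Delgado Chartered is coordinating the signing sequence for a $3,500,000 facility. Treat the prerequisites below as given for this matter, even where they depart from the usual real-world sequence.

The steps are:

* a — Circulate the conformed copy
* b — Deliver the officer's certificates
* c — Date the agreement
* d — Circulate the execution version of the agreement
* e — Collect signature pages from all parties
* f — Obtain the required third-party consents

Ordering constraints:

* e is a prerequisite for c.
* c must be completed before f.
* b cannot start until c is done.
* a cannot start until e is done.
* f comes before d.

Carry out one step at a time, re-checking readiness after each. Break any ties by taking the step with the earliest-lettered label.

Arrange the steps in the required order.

e a c b f d

e is the only step with nothing outstanding, so it goes first.
a and c are both available; a has the earlier label → a.
c is the only step now ready → c.
b and f are both available; b has the earlier label → b.
Next only f has its prerequisites met → f.
d needed f, now all done → d.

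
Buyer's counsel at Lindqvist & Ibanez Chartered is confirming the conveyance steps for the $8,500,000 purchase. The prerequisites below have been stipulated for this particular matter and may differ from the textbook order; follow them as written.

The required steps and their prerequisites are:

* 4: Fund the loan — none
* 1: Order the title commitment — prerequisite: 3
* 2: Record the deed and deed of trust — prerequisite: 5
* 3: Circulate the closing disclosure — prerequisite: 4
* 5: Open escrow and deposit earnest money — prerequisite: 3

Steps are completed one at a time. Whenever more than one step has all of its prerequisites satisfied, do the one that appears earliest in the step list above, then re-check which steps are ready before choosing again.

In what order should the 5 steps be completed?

4, 3, 1, 5, 2

4 has no prerequisites → 4 first.
3 needed 4, now all done → 3.
Ready: 1 and 5. 1 is listed earlier → 1.
That leaves 5 as the only ready step → 5.
2 needed 5, now all done → 2.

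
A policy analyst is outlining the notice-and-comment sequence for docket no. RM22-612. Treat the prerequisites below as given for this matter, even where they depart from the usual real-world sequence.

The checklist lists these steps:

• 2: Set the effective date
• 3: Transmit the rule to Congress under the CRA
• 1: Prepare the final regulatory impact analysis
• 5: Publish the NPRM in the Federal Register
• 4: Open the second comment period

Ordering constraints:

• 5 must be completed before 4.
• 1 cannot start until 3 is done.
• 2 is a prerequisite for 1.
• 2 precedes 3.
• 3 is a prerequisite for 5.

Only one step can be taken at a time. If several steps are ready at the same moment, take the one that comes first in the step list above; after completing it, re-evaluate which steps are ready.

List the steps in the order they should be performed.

2 is the only step with nothing outstanding, so it goes first.
3 is the only step now ready → 3.
Ready: 1 and 5. 1 is listed earlier → 1.
5 needed 3, now all done → 5.
That leaves 4 as the only ready step → 4.

2, 3, 1, 5, 4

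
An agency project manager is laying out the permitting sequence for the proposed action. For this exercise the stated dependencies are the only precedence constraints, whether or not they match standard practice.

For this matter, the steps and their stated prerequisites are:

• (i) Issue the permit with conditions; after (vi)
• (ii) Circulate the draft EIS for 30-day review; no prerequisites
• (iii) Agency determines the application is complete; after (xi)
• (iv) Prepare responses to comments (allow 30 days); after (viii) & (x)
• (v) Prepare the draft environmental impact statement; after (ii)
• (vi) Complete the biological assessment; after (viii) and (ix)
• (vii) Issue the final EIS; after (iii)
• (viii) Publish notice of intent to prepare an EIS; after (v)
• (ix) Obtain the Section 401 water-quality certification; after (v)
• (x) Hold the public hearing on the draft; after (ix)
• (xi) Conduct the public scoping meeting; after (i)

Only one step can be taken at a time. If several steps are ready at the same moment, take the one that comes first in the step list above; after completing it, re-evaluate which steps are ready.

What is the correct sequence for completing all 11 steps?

(ii), (v), (viii), (ix), (vi), (i), (x), (iv), (xi), (iii), (vii)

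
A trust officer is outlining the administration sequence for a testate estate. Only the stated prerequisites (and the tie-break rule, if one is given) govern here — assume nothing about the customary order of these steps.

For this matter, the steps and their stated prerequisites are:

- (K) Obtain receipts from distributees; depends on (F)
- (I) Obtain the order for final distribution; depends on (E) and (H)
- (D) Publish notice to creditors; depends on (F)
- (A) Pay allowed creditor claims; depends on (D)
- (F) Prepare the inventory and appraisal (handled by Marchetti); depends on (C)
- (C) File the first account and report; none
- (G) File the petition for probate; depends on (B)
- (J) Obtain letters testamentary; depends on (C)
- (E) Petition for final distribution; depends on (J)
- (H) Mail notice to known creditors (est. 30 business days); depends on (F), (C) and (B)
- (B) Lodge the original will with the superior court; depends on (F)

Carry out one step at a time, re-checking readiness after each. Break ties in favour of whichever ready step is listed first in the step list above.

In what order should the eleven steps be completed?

(C) (F) (K) (D) (A) (J) (E) (B) (G) (H) (I)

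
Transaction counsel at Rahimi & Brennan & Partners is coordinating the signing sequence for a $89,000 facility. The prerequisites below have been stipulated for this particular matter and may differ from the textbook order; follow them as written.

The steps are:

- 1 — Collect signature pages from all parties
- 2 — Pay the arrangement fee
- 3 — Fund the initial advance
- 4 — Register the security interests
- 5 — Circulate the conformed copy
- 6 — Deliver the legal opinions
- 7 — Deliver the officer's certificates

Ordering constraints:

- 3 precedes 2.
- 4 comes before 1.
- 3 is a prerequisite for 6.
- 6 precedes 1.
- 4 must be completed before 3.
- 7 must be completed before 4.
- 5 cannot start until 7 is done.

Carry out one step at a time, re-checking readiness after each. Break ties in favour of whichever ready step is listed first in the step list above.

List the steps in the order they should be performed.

7, 4, 3, 2, 5, 6, 1

7 has no prerequisites → 7 first.
Now 4 and 5 have their prerequisites met. 4 is listed earlier, so 4 next.
Now 3 and 5 have their prerequisites met. 3 is listed earlier, so 3 next.
2 and 6 now also ready, so the ready set is {2, 5, 6}; 2 is listed earlier → 2.
Now 5 and 6 have their prerequisites met. 5 is listed earlier, so 5 next.
Next only 6 has its prerequisites met → 6.
1 needed 4 and 6, now all done → 1.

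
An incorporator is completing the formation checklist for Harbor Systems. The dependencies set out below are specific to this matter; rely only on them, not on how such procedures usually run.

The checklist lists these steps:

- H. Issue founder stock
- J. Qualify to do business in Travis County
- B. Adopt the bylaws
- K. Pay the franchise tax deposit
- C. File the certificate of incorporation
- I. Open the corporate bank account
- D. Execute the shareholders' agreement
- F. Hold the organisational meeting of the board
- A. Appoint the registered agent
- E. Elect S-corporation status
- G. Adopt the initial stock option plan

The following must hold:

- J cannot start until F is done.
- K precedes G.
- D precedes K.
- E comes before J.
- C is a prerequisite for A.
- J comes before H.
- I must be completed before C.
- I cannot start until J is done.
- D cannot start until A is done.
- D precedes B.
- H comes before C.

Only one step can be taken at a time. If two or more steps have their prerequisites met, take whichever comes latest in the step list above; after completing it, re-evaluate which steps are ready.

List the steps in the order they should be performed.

E → F → J → I → H → C → A → D → K → G → B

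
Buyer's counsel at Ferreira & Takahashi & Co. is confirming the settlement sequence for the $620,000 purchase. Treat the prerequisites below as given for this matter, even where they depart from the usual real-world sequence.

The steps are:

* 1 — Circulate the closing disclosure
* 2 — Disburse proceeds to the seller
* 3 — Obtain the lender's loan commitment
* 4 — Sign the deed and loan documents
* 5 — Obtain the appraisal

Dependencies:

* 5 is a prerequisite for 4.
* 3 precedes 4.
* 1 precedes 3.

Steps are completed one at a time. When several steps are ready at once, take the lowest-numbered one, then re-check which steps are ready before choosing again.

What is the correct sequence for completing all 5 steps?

Nothing is required for 1, 2 and 5. 1 has the earlier label → 1 first.
3 now also ready, so the ready set is {2, 3, 5}; 2 has the earlier label → 2.
Ready: 3 and 5. 3 has the earlier label → 3.
Next only 5 has its prerequisites met → 5.
4 needed 3 and 5, now all done → 4.

1 2 3 5 4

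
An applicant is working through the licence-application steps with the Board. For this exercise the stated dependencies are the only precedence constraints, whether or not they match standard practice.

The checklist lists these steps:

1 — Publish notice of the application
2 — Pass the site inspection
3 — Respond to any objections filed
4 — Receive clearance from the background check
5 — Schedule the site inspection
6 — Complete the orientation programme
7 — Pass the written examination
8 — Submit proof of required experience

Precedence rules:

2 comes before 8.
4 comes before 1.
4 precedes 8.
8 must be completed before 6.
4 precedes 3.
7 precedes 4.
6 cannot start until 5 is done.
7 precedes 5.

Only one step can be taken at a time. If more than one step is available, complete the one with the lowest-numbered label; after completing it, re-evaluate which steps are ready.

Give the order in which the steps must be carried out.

2 and 7 have no prerequisites; 2 has the earlier label, so 2 is first.
That leaves 7 as the only ready step → 7.
Now 4 and 5 have their prerequisites met. 4 has the earlier label, so 4 next.
1, 3, 5 and 8 are all available; 1 has the earlier label → 1.
3, 5 and 8 are all available; 3 has the earlier label → 3.
Ready: 5 and 8. 5 has the earlier label → 5.
8 is the only step now ready → 8.
Next only 6 has its prerequisites met → 6.

2 7 4 1 3 5 8 6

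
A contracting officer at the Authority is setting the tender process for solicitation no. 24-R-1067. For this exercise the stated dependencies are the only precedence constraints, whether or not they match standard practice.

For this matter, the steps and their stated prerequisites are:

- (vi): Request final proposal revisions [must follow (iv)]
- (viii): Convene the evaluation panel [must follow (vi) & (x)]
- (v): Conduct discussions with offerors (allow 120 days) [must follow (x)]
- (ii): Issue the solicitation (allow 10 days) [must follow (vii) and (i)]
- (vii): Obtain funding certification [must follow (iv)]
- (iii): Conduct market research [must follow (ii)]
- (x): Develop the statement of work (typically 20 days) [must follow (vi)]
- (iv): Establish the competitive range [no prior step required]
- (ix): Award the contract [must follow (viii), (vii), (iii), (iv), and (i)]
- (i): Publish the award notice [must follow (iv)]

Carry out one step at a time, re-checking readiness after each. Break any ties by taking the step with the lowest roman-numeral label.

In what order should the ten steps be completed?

(iv) (i) (vi) (vii) (ii) (iii) (x) (v) (viii) (ix)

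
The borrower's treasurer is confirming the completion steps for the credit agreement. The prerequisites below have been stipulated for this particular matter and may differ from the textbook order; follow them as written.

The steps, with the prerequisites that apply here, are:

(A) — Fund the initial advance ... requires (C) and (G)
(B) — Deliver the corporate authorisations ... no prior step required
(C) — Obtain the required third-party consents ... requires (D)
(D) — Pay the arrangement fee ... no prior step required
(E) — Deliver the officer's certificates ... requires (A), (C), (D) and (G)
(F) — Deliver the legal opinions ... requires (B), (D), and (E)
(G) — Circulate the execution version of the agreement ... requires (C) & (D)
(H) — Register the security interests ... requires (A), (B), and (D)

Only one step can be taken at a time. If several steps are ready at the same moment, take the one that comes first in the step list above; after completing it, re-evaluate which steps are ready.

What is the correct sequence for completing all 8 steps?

(B), (D), (C), (G), (A), (E), (F), (H)

Nothing is required for (B) and (D). (B) is listed earlier → (B) first.
That leaves (D) as the only ready step → (D).
(C) is the only step now ready → (C).
Next only (G) has its prerequisites met → (G).
That leaves (A) as the only ready step → (A).
Ready: (E) and (H). (E) is listed earlier → (E).
(F) now also ready, so the ready set is {(F), (H)}; (F) is listed earlier → (F).
Next only (H) has its prerequisites met → (H).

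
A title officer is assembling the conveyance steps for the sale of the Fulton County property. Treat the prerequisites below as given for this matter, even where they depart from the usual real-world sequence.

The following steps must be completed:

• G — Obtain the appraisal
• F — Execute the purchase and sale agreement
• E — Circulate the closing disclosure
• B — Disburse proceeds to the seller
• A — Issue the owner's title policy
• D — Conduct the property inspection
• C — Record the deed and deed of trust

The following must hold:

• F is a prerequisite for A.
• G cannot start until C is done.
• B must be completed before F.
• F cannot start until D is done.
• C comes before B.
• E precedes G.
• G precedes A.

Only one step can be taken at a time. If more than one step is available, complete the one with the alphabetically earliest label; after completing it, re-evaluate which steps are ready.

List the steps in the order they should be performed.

C B D E F G A

Nothing is required for C, D and E. C has the earlier label → C first.
B now also ready, so the ready set is {B, D, E}; B has the earlier label → B.
Now D and E have their prerequisites met. D has the earlier label, so D next.
Now E and F have their prerequisites met. E has the earlier label, so E next.
G now also ready, so the ready set is {F, G}; F has the earlier label → F.
G needed C and E, now all done → G.
Next only A has its prerequisites met → A.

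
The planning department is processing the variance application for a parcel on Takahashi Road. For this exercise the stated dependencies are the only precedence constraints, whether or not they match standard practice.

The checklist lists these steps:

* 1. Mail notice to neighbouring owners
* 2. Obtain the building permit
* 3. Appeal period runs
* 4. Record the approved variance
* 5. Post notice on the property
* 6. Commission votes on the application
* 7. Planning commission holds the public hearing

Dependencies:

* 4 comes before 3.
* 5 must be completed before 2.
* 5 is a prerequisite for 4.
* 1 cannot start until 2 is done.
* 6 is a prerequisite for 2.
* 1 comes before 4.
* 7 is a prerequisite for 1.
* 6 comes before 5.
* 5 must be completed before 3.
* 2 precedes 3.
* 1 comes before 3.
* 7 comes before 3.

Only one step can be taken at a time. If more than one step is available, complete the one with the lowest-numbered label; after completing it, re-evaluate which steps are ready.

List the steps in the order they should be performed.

Nothing is required for 6 and 7. 6 has the earlier label → 6 first.
Now 5 and 7 have their prerequisites met. 5 has the earlier label, so 5 next.
2 now also ready, so the ready set is {2, 7}; 2 has the earlier label → 2.
Next only 7 has its prerequisites met → 7.
Next only 1 has its prerequisites met → 1.
4 needed 1 and 5, now all done → 4.
3 is the only step now ready → 3.

6 → 5 → 2 → 7 → 1 → 4 → 3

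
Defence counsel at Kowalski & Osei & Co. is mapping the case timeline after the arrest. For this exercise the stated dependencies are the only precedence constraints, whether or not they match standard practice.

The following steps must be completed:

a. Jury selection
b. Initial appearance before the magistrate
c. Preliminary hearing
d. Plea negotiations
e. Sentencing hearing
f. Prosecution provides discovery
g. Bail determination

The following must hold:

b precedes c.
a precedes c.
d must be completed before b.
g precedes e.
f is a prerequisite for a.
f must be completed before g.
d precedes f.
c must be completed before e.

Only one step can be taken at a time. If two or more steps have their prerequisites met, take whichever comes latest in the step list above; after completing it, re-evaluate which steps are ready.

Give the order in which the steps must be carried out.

d has no prerequisites → d first.
Now f and b have their prerequisites met. f is listed later, so f next.
Ready: g, b and a. g is listed later → g.
Ready: b and a. b is listed later → b.
a is the only step now ready → a.
Next only c has its prerequisites met → c.
e needed g and c, now all done → e.

d f g b a c e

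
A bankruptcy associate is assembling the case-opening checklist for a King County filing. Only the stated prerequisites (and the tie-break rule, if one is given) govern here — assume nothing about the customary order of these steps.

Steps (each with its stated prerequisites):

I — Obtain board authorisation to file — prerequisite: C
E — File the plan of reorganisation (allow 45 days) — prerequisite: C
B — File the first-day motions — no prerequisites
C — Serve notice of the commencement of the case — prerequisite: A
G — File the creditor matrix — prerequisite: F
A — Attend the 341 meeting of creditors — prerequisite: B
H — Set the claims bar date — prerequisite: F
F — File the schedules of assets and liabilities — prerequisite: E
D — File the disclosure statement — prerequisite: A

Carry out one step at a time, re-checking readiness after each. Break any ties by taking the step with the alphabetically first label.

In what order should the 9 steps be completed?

B, A, C, D, E, F, G, H, I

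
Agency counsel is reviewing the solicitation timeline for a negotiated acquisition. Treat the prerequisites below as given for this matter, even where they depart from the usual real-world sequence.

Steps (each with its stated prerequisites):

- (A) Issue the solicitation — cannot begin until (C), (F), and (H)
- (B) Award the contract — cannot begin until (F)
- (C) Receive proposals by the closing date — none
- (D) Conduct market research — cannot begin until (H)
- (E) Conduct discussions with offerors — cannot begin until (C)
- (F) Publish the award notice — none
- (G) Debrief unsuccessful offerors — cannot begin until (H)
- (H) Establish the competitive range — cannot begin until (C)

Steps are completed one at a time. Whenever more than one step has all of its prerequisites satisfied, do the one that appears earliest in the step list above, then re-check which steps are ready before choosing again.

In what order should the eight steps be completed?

Nothing is required for (C) and (F). (C) is listed earlier → (C) first.
(E), (F) and (H) are all available; (E) is listed earlier → (E).
Ready: (F) and (H). (F) is listed earlier → (F).
Ready: (B) and (H). (B) is listed earlier → (B).
That leaves (H) as the only ready step → (H).
Ready: (A), (D) and (G). (A) is listed earlier → (A).
Ready: (D) and (G). (D) is listed earlier → (D).
(G) needed (H), now all done → (G).

(C) (E) (F) (B) (H) (A) (D) (G)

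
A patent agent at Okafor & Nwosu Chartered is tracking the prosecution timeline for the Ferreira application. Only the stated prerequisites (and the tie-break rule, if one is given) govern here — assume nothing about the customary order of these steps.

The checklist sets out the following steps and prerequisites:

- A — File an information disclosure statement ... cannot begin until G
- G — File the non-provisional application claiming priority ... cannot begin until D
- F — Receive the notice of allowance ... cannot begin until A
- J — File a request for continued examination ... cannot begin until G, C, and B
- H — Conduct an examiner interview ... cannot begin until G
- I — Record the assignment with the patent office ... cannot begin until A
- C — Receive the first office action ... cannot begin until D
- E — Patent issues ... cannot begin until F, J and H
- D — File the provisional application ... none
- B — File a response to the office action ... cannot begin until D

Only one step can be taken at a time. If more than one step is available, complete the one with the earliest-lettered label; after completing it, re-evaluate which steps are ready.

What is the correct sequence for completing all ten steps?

D, B, C, G, A, F, H, I, J, E

D has no prerequisites → D first.
Now B, C and G have their prerequisites met. B has the earlier label, so B next.
Ready: C and G. C has the earlier label → C.
G needed D, now all done → G.
A, H and J are all available; A has the earlier label → A.
F, H, I and J are all available; F has the earlier label → F.
H, I and J are all available; H has the earlier label → H.
Now I and J have their prerequisites met. I has the earlier label, so I next.
That leaves J as the only ready step → J.
E needed F, H and J, now all done → E.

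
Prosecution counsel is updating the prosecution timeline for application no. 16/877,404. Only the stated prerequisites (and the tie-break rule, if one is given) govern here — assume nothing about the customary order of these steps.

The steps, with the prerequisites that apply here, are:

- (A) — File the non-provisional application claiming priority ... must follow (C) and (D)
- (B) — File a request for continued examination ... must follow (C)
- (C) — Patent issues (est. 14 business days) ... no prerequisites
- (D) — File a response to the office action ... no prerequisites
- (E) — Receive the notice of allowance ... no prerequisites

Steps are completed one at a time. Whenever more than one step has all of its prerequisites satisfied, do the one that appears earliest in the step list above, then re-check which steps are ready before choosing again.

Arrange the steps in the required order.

(C), (B), (D), (A), (E)

Nothing is required for (C), (D) and (E). (C) is listed earlier → (C) first.
(B) now also ready, so the ready set is {(B), (D), (E)}; (B) is listed earlier → (B).
(D) and (E) are both available; (D) is listed earlier → (D).
(A) now also ready, so the ready set is {(A), (E)}; (A) is listed earlier → (A).
That leaves (E) as the only ready step → (E).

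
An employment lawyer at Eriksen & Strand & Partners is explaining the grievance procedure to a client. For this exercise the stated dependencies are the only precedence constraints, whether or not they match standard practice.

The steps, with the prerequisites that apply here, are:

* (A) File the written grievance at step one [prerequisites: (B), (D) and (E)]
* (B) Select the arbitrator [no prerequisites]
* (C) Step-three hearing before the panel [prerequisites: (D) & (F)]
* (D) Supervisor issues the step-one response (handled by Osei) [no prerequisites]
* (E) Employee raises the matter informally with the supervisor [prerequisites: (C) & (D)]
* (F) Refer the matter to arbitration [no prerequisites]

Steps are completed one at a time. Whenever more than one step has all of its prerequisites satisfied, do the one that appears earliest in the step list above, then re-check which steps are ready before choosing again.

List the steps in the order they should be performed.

(B), (D) and (F) have no prerequisites; (B) is listed earlier, so (B) is first.
Now (D) and (F) have their prerequisites met. (D) is listed earlier, so (D) next.
Next only (F) has its prerequisites met → (F).
(C) needed (D) and (F), now all done → (C).
(E) needed (C) and (D), now all done → (E).
(A) is the only step now ready → (A).

(B), (D), (F), (C), (E), (A)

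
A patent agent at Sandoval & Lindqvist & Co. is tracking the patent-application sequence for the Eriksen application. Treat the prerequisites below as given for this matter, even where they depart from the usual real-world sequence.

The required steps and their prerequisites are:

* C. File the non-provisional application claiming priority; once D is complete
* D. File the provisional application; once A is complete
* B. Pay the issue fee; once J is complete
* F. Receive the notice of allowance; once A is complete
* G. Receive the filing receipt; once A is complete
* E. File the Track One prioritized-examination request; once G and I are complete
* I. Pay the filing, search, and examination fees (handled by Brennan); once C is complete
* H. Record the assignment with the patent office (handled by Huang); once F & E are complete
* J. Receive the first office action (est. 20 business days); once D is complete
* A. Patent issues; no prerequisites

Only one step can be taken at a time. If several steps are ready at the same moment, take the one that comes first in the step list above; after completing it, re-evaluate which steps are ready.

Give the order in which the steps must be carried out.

A, D, C, F, G, I, E, H, J, B

A has no prerequisites → A first.
D, F and G are all available; D is listed earlier → D.
C, F, G and J are all available; C is listed earlier → C.
F, G, I and J are all available; F is listed earlier → F.
Now G, I and J have their prerequisites met. G is listed earlier, so G next.
Ready: I and J. I is listed earlier → I.
E now also ready, so the ready set is {E, J}; E is listed earlier → E.
Now H and J have their prerequisites met. H is listed earlier, so H next.
That leaves J as the only ready step → J.
B needed J, now all done → B.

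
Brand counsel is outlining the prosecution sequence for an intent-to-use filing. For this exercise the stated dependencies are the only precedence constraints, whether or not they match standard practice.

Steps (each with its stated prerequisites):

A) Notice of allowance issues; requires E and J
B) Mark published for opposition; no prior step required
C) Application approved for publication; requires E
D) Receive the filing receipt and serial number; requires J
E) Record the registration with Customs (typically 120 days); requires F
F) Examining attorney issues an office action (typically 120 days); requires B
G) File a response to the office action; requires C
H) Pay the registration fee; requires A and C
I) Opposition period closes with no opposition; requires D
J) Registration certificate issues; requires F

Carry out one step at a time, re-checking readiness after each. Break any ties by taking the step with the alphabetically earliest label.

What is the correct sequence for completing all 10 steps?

B → F → E → C → G → J → A → D → H → I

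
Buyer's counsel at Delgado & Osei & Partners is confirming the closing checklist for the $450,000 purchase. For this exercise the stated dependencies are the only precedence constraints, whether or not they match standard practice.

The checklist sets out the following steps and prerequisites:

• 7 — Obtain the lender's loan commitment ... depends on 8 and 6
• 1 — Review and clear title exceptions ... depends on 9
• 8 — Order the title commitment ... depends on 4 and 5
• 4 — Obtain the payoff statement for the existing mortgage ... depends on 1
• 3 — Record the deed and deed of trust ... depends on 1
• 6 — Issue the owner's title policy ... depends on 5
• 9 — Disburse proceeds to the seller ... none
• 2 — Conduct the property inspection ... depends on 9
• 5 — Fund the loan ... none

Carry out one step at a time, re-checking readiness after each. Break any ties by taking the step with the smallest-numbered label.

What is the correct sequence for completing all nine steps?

5 and 9 have no prerequisites; 5 has the earlier label, so 5 is first.
6 and 9 are both available; 6 has the earlier label → 6.
That leaves 9 as the only ready step → 9.
1 and 2 are both available; 1 has the earlier label → 1.
Now 2, 3 and 4 have their prerequisites met. 2 has the earlier label, so 2 next.
Ready: 3 and 4. 3 has the earlier label → 3.
4 needed 1, now all done → 4.
Next only 8 has its prerequisites met → 8.
7 is the only step now ready → 7.

5, 6, 9, 1, 2, 3, 4, 8, 7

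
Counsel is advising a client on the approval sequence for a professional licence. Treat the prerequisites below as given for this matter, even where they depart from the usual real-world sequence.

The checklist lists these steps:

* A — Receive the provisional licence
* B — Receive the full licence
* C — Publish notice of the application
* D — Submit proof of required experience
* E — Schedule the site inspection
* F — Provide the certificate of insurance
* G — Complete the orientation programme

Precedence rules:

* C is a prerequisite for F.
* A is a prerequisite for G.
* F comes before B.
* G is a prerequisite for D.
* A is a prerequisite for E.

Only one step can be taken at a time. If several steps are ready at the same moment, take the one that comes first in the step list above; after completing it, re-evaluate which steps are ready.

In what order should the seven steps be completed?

A C E F B G D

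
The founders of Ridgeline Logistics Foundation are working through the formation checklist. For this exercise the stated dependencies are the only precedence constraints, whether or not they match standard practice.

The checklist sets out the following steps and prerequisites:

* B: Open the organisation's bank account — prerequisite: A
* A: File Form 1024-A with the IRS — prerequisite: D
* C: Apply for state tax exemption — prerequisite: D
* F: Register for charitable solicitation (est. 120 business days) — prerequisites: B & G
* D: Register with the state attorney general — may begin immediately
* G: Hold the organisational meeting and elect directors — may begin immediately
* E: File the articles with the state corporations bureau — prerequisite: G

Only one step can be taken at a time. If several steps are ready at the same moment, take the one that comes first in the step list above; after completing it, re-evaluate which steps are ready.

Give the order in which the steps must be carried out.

D and G have no prerequisites; D is listed earlier, so D is first.
Ready: A, C and G. A is listed earlier → A.
Ready: B, C and G. B is listed earlier → B.
Ready: C and G. C is listed earlier → C.
That leaves G as the only ready step → G.
F and E are both available; F is listed earlier → F.
E is the only step now ready → E.

D, A, B, C, G, F, E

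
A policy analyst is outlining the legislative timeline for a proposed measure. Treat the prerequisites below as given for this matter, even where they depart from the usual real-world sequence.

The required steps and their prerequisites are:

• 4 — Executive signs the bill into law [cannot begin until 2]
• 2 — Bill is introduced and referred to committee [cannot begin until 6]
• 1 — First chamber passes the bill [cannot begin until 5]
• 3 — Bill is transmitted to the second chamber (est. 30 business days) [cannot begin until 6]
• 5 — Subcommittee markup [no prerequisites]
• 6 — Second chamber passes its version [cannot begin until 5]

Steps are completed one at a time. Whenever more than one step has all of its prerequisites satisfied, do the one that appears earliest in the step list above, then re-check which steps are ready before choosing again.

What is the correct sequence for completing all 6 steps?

5, 1, 6, 2, 4, 3

5 has no prerequisites → 5 first.
1 and 6 are both available; 1 is listed earlier → 1.
That leaves 6 as the only ready step → 6.
Ready: 2 and 3. 2 is listed earlier → 2.
4 now also ready, so the ready set is {4, 3}; 4 is listed earlier → 4.
That leaves 3 as the only ready step → 3.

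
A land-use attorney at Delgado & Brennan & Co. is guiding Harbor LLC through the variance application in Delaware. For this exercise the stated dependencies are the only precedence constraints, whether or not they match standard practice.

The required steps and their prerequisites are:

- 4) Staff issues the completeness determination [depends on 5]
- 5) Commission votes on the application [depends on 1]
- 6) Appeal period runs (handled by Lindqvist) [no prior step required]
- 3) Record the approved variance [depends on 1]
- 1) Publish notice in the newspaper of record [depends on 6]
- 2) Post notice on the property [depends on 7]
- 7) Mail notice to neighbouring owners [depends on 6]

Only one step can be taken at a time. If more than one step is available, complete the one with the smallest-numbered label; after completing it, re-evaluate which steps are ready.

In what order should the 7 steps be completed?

Only 6 has no prerequisites, so it is first.
Now 1 and 7 have their prerequisites met. 1 has the earlier label, so 1 next.
Ready: 3, 5 and 7. 3 has the earlier label → 3.
Now 5 and 7 have their prerequisites met. 5 has the earlier label, so 5 next.
4 now also ready, so the ready set is {4, 7}; 4 has the earlier label → 4.
7 needed 6, now all done → 7.
Next only 2 has its prerequisites met → 2.

6, 1, 3, 5, 4, 7, 2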